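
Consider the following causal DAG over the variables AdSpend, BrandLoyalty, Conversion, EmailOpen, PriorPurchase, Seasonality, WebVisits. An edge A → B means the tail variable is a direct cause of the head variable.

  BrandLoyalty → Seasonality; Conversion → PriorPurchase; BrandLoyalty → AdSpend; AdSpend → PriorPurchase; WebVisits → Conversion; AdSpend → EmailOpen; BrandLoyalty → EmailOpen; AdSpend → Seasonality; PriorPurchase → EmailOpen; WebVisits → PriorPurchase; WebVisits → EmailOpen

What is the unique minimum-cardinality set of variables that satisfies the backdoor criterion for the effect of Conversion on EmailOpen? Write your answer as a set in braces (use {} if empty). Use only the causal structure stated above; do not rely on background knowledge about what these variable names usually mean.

Variables eligible for adjustment (non-descendants of Conversion, excluding Conversion and EmailOpen): {AdSpend, BrandLoyalty, Seasonality, WebVisits}.
Backdoor paths from Conversion to EmailOpen:
  P1: Conversion <- WebVisits -> PriorPurchase <- AdSpend <- BrandLoyalty -> EmailOpen
  P2: Conversion <- WebVisits -> PriorPurchase <- AdSpend -> EmailOpen
  P3: Conversion <- WebVisits -> PriorPurchase <- AdSpend -> Seasonality <- BrandLoyalty -> EmailOpen
  P4: Conversion <- WebVisits -> PriorPurchase -> EmailOpen
  P5: Conversion <- WebVisits -> EmailOpen
The empty set is not sufficient: P4 (Conversion <- WebVisits -> PriorPurchase -> EmailOpen) has no collider blocking it and no conditioned non-collider, so it is open.
Try {WebVisits}:
  P1: blocked at fork node WebVisits ∈ conditioning set.
  P2: blocked at fork node WebVisits ∈ conditioning set.
  P3: blocked at fork node WebVisits ∈ conditioning set.
  P4: blocked at fork node WebVisits ∈ conditioning set.
  P5: blocked at fork node WebVisits ∈ conditioning set.
{WebVisits} contains no descendant of Conversion and blocks every backdoor path.
No other singleton works — e.g. {BrandLoyalty} leaves P4 open — so {WebVisits} is the unique smallest valid adjustment set.

{WebVisits}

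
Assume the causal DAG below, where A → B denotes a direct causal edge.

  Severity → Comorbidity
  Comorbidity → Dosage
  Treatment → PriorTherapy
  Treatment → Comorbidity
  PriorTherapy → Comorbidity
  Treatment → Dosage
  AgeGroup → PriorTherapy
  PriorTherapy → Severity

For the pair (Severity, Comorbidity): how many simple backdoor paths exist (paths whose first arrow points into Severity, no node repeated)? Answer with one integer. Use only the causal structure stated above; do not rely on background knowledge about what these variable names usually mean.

3

A backdoor path from Severity to Comorbidity is any simple undirected path whose first edge points into Severity (i.e. leaves Severity via a parent).
Parents of Severity: {PriorTherapy}.
Enumerating:
  P1: Severity <- PriorTherapy <- Treatment -> Comorbidity
  P2: Severity <- PriorTherapy <- Treatment -> Dosage <- Comorbidity
  P3: Severity <- PriorTherapy -> Comorbidity
That exhausts the simple backdoor paths. Count: 3.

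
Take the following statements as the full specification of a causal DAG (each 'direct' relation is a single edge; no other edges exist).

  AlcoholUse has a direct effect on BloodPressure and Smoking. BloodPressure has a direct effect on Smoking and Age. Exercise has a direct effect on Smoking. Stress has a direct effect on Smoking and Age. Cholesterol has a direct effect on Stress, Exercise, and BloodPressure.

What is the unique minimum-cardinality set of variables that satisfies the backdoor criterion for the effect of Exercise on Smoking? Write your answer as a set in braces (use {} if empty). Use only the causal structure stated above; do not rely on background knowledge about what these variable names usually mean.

{Cholesterol}

Variables eligible for adjustment (non-descendants of Exercise, excluding Exercise and Smoking): {Age, AlcoholUse, BloodPressure, Cholesterol, Stress}.
Backdoor paths from Exercise to Smoking:
  P1: Exercise <- Cholesterol -> Stress -> Age <- BloodPressure <- AlcoholUse -> Smoking
  P2: Exercise <- Cholesterol -> Stress -> Age <- BloodPressure -> Smoking
  P3: Exercise <- Cholesterol -> Stress -> Smoking
  P4: Exercise <- Cholesterol -> BloodPressure <- AlcoholUse -> Smoking
  P5: Exercise <- Cholesterol -> BloodPressure -> Age <- Stress -> Smoking
  P6: Exercise <- Cholesterol -> BloodPressure -> Smoking
The empty set is not sufficient: P3 (Exercise <- Cholesterol -> Stress -> Smoking) has no collider blocking it and no conditioned non-collider, so it is open.
Try {Cholesterol}:
  P1: blocked at fork node Cholesterol ∈ conditioning set.
  P2: blocked at fork node Cholesterol ∈ conditioning set.
  P3: blocked at fork node Cholesterol ∈ conditioning set.
  P4: blocked at fork node Cholesterol ∈ conditioning set.
  P5: blocked at fork node Cholesterol ∈ conditioning set.
  P6: blocked at fork node Cholesterol ∈ conditioning set.
{Cholesterol} contains no descendant of Exercise and blocks every backdoor path.
No other singleton works — e.g. {Stress} leaves P6 open — so {Cholesterol} is the unique smallest valid adjustment set.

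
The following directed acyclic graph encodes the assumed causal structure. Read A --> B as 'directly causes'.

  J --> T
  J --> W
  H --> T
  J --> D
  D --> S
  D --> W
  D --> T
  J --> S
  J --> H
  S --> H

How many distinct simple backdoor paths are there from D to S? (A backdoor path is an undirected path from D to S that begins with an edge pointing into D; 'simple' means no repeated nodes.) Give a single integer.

3

A backdoor path from D to S is any simple undirected path whose first edge points into D (i.e. leaves D via a parent).
Parents of D: {J}.
Enumerating:
  P1: D <- J -> S
  P2: D <- J -> H <- S
  P3: D <- J -> T <- H <- S
That exhausts the simple backdoor paths. Count: 3.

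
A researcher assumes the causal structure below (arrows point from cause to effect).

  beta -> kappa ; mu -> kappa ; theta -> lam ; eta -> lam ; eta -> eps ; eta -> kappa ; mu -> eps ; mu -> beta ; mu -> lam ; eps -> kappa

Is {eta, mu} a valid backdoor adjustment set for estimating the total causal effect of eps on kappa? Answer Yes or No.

Backdoor paths from eps to kappa (paths whose first edge points into eps):
  P1: eps <- eta -> lam <- mu -> beta -> kappa
  P2: eps <- eta -> lam <- mu -> kappa
  P3: eps <- eta -> kappa
  P4: eps <- mu -> lam <- eta -> kappa
  P5: eps <- mu -> beta -> kappa
  P6: eps <- mu -> kappa
Condition 1 (no descendant of eps in the set): holds — descendants of eps are {kappa}; none are in {eta, mu}.
Condition 2 (every backdoor path blocked by {eta, mu}):
  P1: blocked at fork node eta ∈ conditioning set.
  P2: blocked at fork node eta ∈ conditioning set.
  P3: blocked at fork node eta ∈ conditioning set.
  P4: blocked at fork node mu ∈ conditioning set.
  P5: blocked at fork node mu ∈ conditioning set.
  P6: blocked at fork node mu ∈ conditioning set.
{eta, mu} satisfies the backdoor criterion.

Yes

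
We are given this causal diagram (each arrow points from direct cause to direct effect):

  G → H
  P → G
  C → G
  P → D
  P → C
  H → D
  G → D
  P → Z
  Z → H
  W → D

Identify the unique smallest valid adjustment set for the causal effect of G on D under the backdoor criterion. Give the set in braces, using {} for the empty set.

{P}

Variables eligible for adjustment (non-descendants of G, excluding G and D): {C, P, W, Z}.
Backdoor paths from G to D:
  P1: G <- P -> Z -> H -> D
  P2: G <- P -> D
  P3: G <- C <- P -> Z -> H -> D
  P4: G <- C <- P -> D
The empty set is not sufficient: P1 (G <- P -> Z -> H -> D) has no collider blocking it and no conditioned non-collider, so it is open.
Try {P}:
  P1: blocked at fork node P ∈ conditioning set.
  P2: blocked at fork node P ∈ conditioning set.
  P3: blocked at fork node P ∈ conditioning set.
  P4: blocked at fork node P ∈ conditioning set.
{P} contains no descendant of G and blocks every backdoor path.
No other singleton works — e.g. {C} leaves P1 open — so {P} is the unique smallest valid adjustment set.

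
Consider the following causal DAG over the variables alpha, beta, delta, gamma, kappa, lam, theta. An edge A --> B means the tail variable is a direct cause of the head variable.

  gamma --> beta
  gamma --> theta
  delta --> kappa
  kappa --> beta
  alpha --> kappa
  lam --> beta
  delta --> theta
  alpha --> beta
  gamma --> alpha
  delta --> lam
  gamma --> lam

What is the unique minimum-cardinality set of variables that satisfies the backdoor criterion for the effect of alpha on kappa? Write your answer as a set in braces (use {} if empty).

{}

Variables eligible for adjustment (non-descendants of alpha, excluding alpha and kappa): {delta, gamma, lam, theta}.
Backdoor paths from alpha to kappa:
  P1: alpha <- gamma -> theta <- delta -> lam -> beta <- kappa
  P2: alpha <- gamma -> theta <- delta -> kappa
  P3: alpha <- gamma -> lam <- delta -> kappa
  P4: alpha <- gamma -> lam -> beta <- kappa
  P5: alpha <- gamma -> beta <- lam <- delta -> kappa
  P6: alpha <- gamma -> beta <- kappa
Each backdoor path contains an unconditioned collider, so every path is already blocked with the empty conditioning set:
  P1: blocked at collider theta (neither it nor any descendant is in the conditioning set).
  P2: blocked at collider theta (neither it nor any descendant is in the conditioning set).
  P3: blocked at collider lam (neither it nor any descendant is in the conditioning set).
  P4: blocked at collider beta (neither it nor any descendant is in the conditioning set).
  P5: blocked at collider beta (neither it nor any descendant is in the conditioning set).
  P6: blocked at collider beta (neither it nor any descendant is in the conditioning set).
The empty set is therefore the unique smallest valid set.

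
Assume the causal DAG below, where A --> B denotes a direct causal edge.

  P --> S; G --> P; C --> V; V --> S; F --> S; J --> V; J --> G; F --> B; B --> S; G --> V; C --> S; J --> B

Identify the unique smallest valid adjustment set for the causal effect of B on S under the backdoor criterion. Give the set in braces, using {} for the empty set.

Variables eligible for adjustment (non-descendants of B, excluding B and S): {C, F, G, J, P, V}.
Backdoor paths from B to S:
  P1: B <- J -> G -> P -> S
  P2: B <- J -> G -> V <- C -> S
  P3: B <- J -> G -> V -> S
  P4: B <- J -> V <- C -> S
  P5: B <- J -> V <- G -> P -> S
  P6: B <- J -> V -> S
  P7: B <- F -> S
The empty set is not sufficient: P1 (B <- J -> G -> P -> S) has no collider blocking it and no conditioned non-collider, so it is open.
Try {F, J}:
  P1: blocked at fork node J ∈ conditioning set.
  P2: blocked at fork node J ∈ conditioning set.
  P3: blocked at fork node J ∈ conditioning set.
  P4: blocked at fork node J ∈ conditioning set.
  P5: blocked at fork node J ∈ conditioning set.
  P6: blocked at fork node J ∈ conditioning set.
  P7: blocked at fork node F ∈ conditioning set.
{F, J} contains no descendant of B and blocks every backdoor path.
Every element of {F, J} is needed (dropping F leaves P7 open; dropping J leaves P1 open), so no proper subset is valid.
Among all size-2 subsets of the eligible variables, only {F, J} blocks every backdoor path, so it is the unique smallest valid adjustment set.

{F, J}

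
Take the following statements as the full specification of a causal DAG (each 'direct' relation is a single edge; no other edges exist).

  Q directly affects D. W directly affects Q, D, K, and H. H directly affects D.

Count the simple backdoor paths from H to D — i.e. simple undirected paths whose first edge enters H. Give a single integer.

A backdoor path from H to D is any simple undirected path whose first edge points into H (i.e. leaves H via a parent).
Parents of H: {W}.
Enumerating:
  P1: H <- W -> Q -> D
  P2: H <- W -> D
That exhausts the simple backdoor paths. Count: 2.

2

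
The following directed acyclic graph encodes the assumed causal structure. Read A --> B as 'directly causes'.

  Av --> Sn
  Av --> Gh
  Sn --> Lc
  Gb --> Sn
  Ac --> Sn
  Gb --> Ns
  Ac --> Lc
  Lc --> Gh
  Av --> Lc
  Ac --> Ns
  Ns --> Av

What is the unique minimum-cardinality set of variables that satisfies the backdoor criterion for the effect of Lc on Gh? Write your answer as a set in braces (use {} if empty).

Variables eligible for adjustment (non-descendants of Lc, excluding Lc and Gh): {Ac, Av, Gb, Ns, Sn}.
Backdoor paths from Lc to Gh:
  P1: Lc <- Ac -> Ns <- Gb -> Sn <- Av -> Gh
  P2: Lc <- Ac -> Ns -> Av -> Gh
  P3: Lc <- Ac -> Sn <- Gb -> Ns -> Av -> Gh
  P4: Lc <- Ac -> Sn <- Av -> Gh
  P5: Lc <- Av -> Gh
  P6: Lc <- Sn <- Gb -> Ns -> Av -> Gh
  P7: Lc <- Sn <- Ac -> Ns -> Av -> Gh
  P8: Lc <- Sn <- Av -> Gh
The empty set is not sufficient: P2 (Lc <- Ac -> Ns -> Av -> Gh) has no collider blocking it and no conditioned non-collider, so it is open.
Try {Av}:
  P1: blocked at collider Sn (neither it nor any descendant is in the conditioning set).
  P2: blocked at chain node Av ∈ conditioning set.
  P3: blocked at collider Sn (neither it nor any descendant is in the conditioning set).
  P4: blocked at collider Sn (neither it nor any descendant is in the conditioning set).
  P5: blocked at fork node Av ∈ conditioning set.
  P6: blocked at chain node Av ∈ conditioning set.
  P7: blocked at chain node Av ∈ conditioning set.
  P8: blocked at fork node Av ∈ conditioning set.
{Av} contains no descendant of Lc and blocks every backdoor path.
No other singleton works — e.g. {Gb} leaves P2 open — so {Av} is the unique smallest valid adjustment set.

{Av}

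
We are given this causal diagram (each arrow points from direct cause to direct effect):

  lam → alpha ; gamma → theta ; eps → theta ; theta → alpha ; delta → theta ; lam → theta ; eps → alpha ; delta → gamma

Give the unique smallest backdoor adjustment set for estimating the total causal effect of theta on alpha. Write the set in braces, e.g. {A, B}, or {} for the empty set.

{eps, lam}

Variables eligible for adjustment (non-descendants of theta, excluding theta and alpha): {delta, eps, gamma, lam}.
Backdoor paths from theta to alpha:
  P1: theta <- eps -> alpha
  P2: theta <- lam -> alpha
The empty set is not sufficient: P1 (theta <- eps -> alpha) has no collider blocking it and no conditioned non-collider, so it is open.
Try {eps, lam}:
  P1: blocked at fork node eps ∈ conditioning set.
  P2: blocked at fork node lam ∈ conditioning set.
{eps, lam} contains no descendant of theta and blocks every backdoor path.
Every element of {eps, lam} is needed (dropping eps leaves P1 open; dropping lam leaves P2 open), so no proper subset is valid.
Among all size-2 subsets of the eligible variables, only {eps, lam} blocks every backdoor path, so it is the unique smallest valid adjustment set.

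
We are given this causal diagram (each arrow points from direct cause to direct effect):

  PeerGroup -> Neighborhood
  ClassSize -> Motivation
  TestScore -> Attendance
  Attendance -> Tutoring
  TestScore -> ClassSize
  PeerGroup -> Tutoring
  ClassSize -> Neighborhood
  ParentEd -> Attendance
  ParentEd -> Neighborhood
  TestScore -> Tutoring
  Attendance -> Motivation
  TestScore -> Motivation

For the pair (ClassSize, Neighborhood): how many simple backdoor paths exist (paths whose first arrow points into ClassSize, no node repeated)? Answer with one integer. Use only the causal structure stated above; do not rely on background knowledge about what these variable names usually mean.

A backdoor path from ClassSize to Neighborhood is any simple undirected path whose first edge points into ClassSize (i.e. leaves ClassSize via a parent).
Parents of ClassSize: {TestScore}.
Enumerating:
  P1: ClassSize <- TestScore -> Attendance <- ParentEd -> Neighborhood
  P2: ClassSize <- TestScore -> Attendance -> Tutoring <- PeerGroup -> Neighborhood
  P3: ClassSize <- TestScore -> Motivation <- Attendance <- ParentEd -> Neighborhood
  P4: ClassSize <- TestScore -> Motivation <- Attendance -> Tutoring <- PeerGroup -> Neighborhood
  P5: ClassSize <- TestScore -> Tutoring <- PeerGroup -> Neighborhood
  P6: ClassSize <- TestScore -> Tutoring <- Attendance <- ParentEd -> Neighborhood
That exhausts the simple backdoor paths. Count: 6.

6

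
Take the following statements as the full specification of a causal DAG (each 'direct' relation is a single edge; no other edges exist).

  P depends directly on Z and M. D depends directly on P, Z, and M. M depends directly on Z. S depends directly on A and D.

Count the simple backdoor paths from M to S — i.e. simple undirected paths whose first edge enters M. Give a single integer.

A backdoor path from M to S is any simple undirected path whose first edge points into M (i.e. leaves M via a parent).
Parents of M: {Z}.
Enumerating:
  P1: M <- Z -> P -> D -> S
  P2: M <- Z -> D -> S
That exhausts the simple backdoor paths. Count: 2.

2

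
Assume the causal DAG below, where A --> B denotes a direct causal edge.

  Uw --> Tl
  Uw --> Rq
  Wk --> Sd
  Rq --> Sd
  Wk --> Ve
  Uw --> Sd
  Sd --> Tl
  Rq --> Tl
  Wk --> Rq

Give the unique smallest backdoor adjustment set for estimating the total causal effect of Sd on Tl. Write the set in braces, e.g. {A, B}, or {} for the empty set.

{Rq, Uw}

Variables eligible for adjustment (non-descendants of Sd, excluding Sd and Tl): {Rq, Uw, Ve, Wk}.
Backdoor paths from Sd to Tl:
  P1: Sd <- Uw -> Rq -> Tl
  P2: Sd <- Uw -> Tl
  P3: Sd <- Wk -> Rq <- Uw -> Tl
  P4: Sd <- Wk -> Rq -> Tl
  P5: Sd <- Rq <- Uw -> Tl
  P6: Sd <- Rq -> Tl
The empty set is not sufficient: P1 (Sd <- Uw -> Rq -> Tl) has no collider blocking it and no conditioned non-collider, so it is open.
Try {Rq, Uw}:
  P1: blocked at fork node Uw ∈ conditioning set.
  P2: blocked at fork node Uw ∈ conditioning set.
  P3: blocked at fork node Uw ∈ conditioning set.
  P4: blocked at chain node Rq ∈ conditioning set.
  P5: blocked at chain node Rq ∈ conditioning set.
  P6: blocked at fork node Rq ∈ conditioning set.
{Rq, Uw} contains no descendant of Sd and blocks every backdoor path.
Every element of {Rq, Uw} is needed (dropping Rq leaves P4 open; dropping Uw leaves P2 open), so no proper subset is valid.
Among all size-2 subsets of the eligible variables, only {Rq, Uw} blocks every backdoor path, so it is the unique smallest valid adjustment set.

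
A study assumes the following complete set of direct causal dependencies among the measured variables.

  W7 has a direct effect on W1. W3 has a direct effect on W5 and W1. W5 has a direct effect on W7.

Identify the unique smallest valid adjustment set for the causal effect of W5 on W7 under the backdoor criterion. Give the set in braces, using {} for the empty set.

Variables eligible for adjustment (non-descendants of W5, excluding W5 and W7): {W3}.
Backdoor paths from W5 to W7:
  P1: W5 <- W3 -> W1 <- W7
Each backdoor path contains an unconditioned collider, so every path is already blocked with the empty conditioning set:
  P1: blocked at collider W1 (neither it nor any descendant is in the conditioning set).
The empty set is therefore the unique smallest valid set.

{}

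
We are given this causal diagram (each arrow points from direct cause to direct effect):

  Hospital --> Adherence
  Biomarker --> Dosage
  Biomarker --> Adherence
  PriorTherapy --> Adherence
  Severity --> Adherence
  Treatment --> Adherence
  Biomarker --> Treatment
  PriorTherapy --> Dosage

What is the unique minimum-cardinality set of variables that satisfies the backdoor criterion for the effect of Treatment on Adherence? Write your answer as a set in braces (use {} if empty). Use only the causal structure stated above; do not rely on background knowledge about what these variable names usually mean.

{Biomarker}

Variables eligible for adjustment (non-descendants of Treatment, excluding Treatment and Adherence): {Biomarker, Dosage, Hospital, PriorTherapy, Severity}.
Backdoor paths from Treatment to Adherence:
  P1: Treatment <- Biomarker -> Adherence
  P2: Treatment <- Biomarker -> Dosage <- PriorTherapy -> Adherence
The empty set is not sufficient: P1 (Treatment <- Biomarker -> Adherence) has no collider blocking it and no conditioned non-collider, so it is open.
Try {Biomarker}:
  P1: blocked at fork node Biomarker ∈ conditioning set.
  P2: blocked at fork node Biomarker ∈ conditioning set.
{Biomarker} contains no descendant of Treatment and blocks every backdoor path.
No other singleton works — e.g. {Severity} leaves P1 open — so {Biomarker} is the unique smallest valid adjustment set.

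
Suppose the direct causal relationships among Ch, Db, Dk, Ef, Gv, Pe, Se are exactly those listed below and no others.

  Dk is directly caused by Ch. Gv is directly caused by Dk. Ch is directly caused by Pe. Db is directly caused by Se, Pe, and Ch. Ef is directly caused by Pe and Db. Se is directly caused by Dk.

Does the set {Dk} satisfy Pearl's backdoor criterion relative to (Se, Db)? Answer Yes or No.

Yes

Backdoor paths from Se to Db (paths whose first edge points into Se):
  P1: Se <- Dk <- Ch <- Pe -> Db
  P2: Se <- Dk <- Ch <- Pe -> Ef <- Db
  P3: Se <- Dk <- Ch -> Db
Condition 1 (no descendant of Se in the set): holds — descendants of Se are {Db, Ef}; none are in {Dk}.
Condition 2 (every backdoor path blocked by {Dk}):
  P1: blocked at chain node Dk ∈ conditioning set.
  P2: blocked at chain node Dk ∈ conditioning set.
  P3: blocked at chain node Dk ∈ conditioning set.
{Dk} satisfies the backdoor criterion.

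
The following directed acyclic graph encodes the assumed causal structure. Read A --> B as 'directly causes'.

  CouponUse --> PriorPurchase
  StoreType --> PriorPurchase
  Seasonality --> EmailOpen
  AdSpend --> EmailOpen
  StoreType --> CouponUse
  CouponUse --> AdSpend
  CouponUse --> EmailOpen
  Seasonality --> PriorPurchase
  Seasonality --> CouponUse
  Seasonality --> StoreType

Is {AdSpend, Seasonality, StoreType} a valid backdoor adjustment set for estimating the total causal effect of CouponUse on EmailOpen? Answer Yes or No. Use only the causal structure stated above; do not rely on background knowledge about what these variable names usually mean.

Backdoor paths from CouponUse to EmailOpen (paths whose first edge points into CouponUse):
  P1: CouponUse <- Seasonality -> EmailOpen
  P2: CouponUse <- StoreType <- Seasonality -> EmailOpen
  P3: CouponUse <- StoreType -> PriorPurchase <- Seasonality -> EmailOpen
Condition 1 (no descendant of CouponUse in the set): FAILS — AdSpend is a descendant of CouponUse.
Condition 2 (every backdoor path blocked by {AdSpend, Seasonality, StoreType}):
  P1: blocked at fork node Seasonality ∈ conditioning set.
  P2: blocked at chain node StoreType ∈ conditioning set.
  P3: blocked at fork node StoreType ∈ conditioning set.
{AdSpend, Seasonality, StoreType} does not satisfy the backdoor criterion.

No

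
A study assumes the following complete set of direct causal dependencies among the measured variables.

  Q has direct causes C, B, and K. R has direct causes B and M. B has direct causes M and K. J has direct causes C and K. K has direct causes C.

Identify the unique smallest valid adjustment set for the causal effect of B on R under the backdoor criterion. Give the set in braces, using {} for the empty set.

{M}

Variables eligible for adjustment (non-descendants of B, excluding B and R): {C, J, K, M}.
Backdoor paths from B to R:
  P1: B <- M -> R
The empty set is not sufficient: P1 (B <- M -> R) has no collider blocking it and no conditioned non-collider, so it is open.
Try {M}:
  P1: blocked at fork node M ∈ conditioning set.
{M} contains no descendant of B and blocks every backdoor path.
No other singleton works — e.g. {C} leaves P1 open — so {M} is the unique smallest valid adjustment set.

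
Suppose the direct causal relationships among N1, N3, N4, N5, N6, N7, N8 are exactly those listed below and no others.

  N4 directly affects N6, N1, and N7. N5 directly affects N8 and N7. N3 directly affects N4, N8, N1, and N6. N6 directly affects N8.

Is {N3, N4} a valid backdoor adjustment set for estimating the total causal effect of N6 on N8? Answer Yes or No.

Backdoor paths from N6 to N8 (paths whose first edge points into N6):
  P1: N6 <- N3 -> N4 -> N7 <- N5 -> N8
  P2: N6 <- N3 -> N1 <- N4 -> N7 <- N5 -> N8
  P3: N6 <- N3 -> N8
  P4: N6 <- N4 <- N3 -> N8
  P5: N6 <- N4 -> N7 <- N5 -> N8
  P6: N6 <- N4 -> N1 <- N3 -> N8
Condition 1 (no descendant of N6 in the set): holds — descendants of N6 are {N8}; none are in {N3, N4}.
Condition 2 (every backdoor path blocked by {N3, N4}):
  P1: blocked at fork node N3 ∈ conditioning set.
  P2: blocked at fork node N3 ∈ conditioning set.
  P3: blocked at fork node N3 ∈ conditioning set.
  P4: blocked at chain node N4 ∈ conditioning set.
  P5: blocked at fork node N4 ∈ conditioning set.
  P6: blocked at fork node N4 ∈ conditioning set.
{N3, N4} satisfies the backdoor criterion.

Yes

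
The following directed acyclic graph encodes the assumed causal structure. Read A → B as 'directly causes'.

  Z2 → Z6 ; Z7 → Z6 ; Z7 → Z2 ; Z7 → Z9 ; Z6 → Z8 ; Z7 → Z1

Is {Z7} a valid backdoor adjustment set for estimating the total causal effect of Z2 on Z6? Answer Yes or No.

Yes

Backdoor paths from Z2 to Z6 (paths whose first edge points into Z2):
  P1: Z2 <- Z7 -> Z6
Condition 1 (no descendant of Z2 in the set): holds — descendants of Z2 are {Z6, Z8}; none are in {Z7}.
Condition 2 (every backdoor path blocked by {Z7}):
  P1: blocked at fork node Z7 ∈ conditioning set.
{Z7} satisfies the backdoor criterion.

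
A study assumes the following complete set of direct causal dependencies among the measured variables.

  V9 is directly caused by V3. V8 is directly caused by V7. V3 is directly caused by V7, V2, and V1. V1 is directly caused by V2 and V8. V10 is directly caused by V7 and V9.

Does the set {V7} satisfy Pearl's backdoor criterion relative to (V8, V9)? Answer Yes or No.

Yes

Backdoor paths from V8 to V9 (paths whose first edge points into V8):
  P1: V8 <- V7 -> V3 -> V9
  P2: V8 <- V7 -> V10 <- V9
Condition 1 (no descendant of V8 in the set): holds — descendants of V8 are {V1, V10, V3, V9}; none are in {V7}.
Condition 2 (every backdoor path blocked by {V7}):
  P1: blocked at fork node V7 ∈ conditioning set.
  P2: blocked at fork node V7 ∈ conditioning set.
{V7} satisfies the backdoor criterion.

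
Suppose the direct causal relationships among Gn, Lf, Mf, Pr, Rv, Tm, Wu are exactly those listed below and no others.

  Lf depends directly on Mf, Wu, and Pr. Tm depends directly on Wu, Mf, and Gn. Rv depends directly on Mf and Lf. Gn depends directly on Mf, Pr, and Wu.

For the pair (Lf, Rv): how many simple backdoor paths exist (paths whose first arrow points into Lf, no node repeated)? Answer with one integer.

8

A backdoor path from Lf to Rv is any simple undirected path whose first edge points into Lf (i.e. leaves Lf via a parent).
Parents of Lf: {Mf, Pr, Wu}.
Enumerating:
  P1: Lf <- Pr -> Gn <- Mf -> Rv
  P2: Lf <- Pr -> Gn <- Wu -> Tm <- Mf -> Rv
  P3: Lf <- Pr -> Gn -> Tm <- Mf -> Rv
  P4: Lf <- Mf -> Rv
  P5: Lf <- Wu -> Gn <- Mf -> Rv
  P6: Lf <- Wu -> Gn -> Tm <- Mf -> Rv
  P7: Lf <- Wu -> Tm <- Mf -> Rv
  P8: Lf <- Wu -> Tm <- Gn <- Mf -> Rv
That exhausts the simple backdoor paths. Count: 8.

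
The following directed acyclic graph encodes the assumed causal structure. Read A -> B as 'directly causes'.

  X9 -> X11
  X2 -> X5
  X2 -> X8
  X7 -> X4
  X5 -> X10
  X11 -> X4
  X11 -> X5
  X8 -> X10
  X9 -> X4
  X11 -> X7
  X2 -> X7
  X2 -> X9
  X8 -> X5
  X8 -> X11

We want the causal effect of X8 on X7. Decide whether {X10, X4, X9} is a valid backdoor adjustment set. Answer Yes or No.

No

Backdoor paths from X8 to X7 (paths whose first edge points into X8):
  P1: X8 <- X2 -> X9 -> X11 -> X7
  P2: X8 <- X2 -> X9 -> X11 -> X4 <- X7
  P3: X8 <- X2 -> X9 -> X4 <- X11 -> X7
  P4: X8 <- X2 -> X9 -> X4 <- X7
  P5: X8 <- X2 -> X7
  P6: X8 <- X2 -> X5 <- X11 <- X9 -> X4 <- X7
  P7: X8 <- X2 -> X5 <- X11 -> X7
  P8: X8 <- X2 -> X5 <- X11 -> X4 <- X7
Condition 1 (no descendant of X8 in the set): FAILS — X10 and X4 are descendants of X8.
Condition 2 (every backdoor path blocked by {X10, X4, X9}):
  P1: blocked at chain node X9 ∈ conditioning set.
  P2: blocked at chain node X9 ∈ conditioning set.
  P3: blocked at chain node X9 ∈ conditioning set.
  P4: blocked at chain node X9 ∈ conditioning set.
  P5: open — no interior node is in the conditioning set.
  P6: blocked at fork node X9 ∈ conditioning set.
  P7: open — collider(s) X5 are conditioned on (or have a conditioned descendant) and no non-collider on the path is in the set.
  P8: open — collider(s) X5, X4 are conditioned on (or have a conditioned descendant) and no non-collider on the path is in the set.
{X10, X4, X9} does not satisfy the backdoor criterion.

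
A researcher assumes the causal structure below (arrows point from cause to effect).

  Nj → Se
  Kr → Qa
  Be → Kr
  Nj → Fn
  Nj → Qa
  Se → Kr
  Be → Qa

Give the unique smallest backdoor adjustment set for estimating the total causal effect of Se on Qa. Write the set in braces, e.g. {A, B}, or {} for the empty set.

{Nj}

Variables eligible for adjustment (non-descendants of Se, excluding Se and Qa): {Be, Fn, Nj}.
Backdoor paths from Se to Qa:
  P1: Se <- Nj -> Qa
The empty set is not sufficient: P1 (Se <- Nj -> Qa) has no collider blocking it and no conditioned non-collider, so it is open.
Try {Nj}:
  P1: blocked at fork node Nj ∈ conditioning set.
{Nj} contains no descendant of Se and blocks every backdoor path.
No other singleton works — e.g. {Be} leaves P1 open — so {Nj} is the unique smallest valid adjustment set.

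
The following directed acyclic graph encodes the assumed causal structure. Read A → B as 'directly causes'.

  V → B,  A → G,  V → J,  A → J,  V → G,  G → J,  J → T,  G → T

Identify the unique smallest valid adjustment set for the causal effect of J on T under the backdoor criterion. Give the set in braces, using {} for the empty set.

{G}

Variables eligible for adjustment (non-descendants of J, excluding J and T): {A, B, G, V}.
Backdoor paths from J to T:
  P1: J <- A -> G -> T
  P2: J <- V -> G -> T
  P3: J <- G -> T
The empty set is not sufficient: P1 (J <- A -> G -> T) has no collider blocking it and no conditioned non-collider, so it is open.
Try {G}:
  P1: blocked at chain node G ∈ conditioning set.
  P2: blocked at chain node G ∈ conditioning set.
  P3: blocked at fork node G ∈ conditioning set.
{G} contains no descendant of J and blocks every backdoor path.
No other singleton works — e.g. {A} leaves P2 open — so {G} is the unique smallest valid adjustment set.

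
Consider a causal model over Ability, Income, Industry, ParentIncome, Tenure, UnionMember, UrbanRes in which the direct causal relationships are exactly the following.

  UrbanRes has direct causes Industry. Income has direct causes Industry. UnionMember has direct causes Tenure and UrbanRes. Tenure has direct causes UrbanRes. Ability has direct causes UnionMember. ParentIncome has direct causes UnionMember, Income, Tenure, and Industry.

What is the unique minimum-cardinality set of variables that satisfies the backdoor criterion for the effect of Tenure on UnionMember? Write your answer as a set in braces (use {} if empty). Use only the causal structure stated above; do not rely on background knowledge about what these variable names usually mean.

Variables eligible for adjustment (non-descendants of Tenure, excluding Tenure and UnionMember): {Income, Industry, UrbanRes}.
Backdoor paths from Tenure to UnionMember:
  P1: Tenure <- UrbanRes <- Industry -> Income -> ParentIncome <- UnionMember
  P2: Tenure <- UrbanRes <- Industry -> ParentIncome <- UnionMember
  P3: Tenure <- UrbanRes -> UnionMember
The empty set is not sufficient: P3 (Tenure <- UrbanRes -> UnionMember) has no collider blocking it and no conditioned non-collider, so it is open.
Try {UrbanRes}:
  P1: blocked at chain node UrbanRes ∈ conditioning set.
  P2: blocked at chain node UrbanRes ∈ conditioning set.
  P3: blocked at fork node UrbanRes ∈ conditioning set.
{UrbanRes} contains no descendant of Tenure and blocks every backdoor path.
No other singleton works — e.g. {Industry} leaves P3 open — so {UrbanRes} is the unique smallest valid adjustment set.

{UrbanRes}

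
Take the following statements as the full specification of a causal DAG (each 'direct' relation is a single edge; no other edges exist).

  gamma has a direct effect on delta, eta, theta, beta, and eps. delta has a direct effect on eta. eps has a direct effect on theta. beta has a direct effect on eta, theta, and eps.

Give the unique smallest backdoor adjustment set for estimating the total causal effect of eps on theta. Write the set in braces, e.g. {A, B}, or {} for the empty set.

{beta, gamma}

Variables eligible for adjustment (non-descendants of eps, excluding eps and theta): {beta, delta, eta, gamma}.
Backdoor paths from eps to theta:
  P1: eps <- gamma -> delta -> eta <- beta -> theta
  P2: eps <- gamma -> beta -> theta
  P3: eps <- gamma -> eta <- beta -> theta
  P4: eps <- gamma -> theta
  P5: eps <- beta <- gamma -> theta
  P6: eps <- beta -> eta <- gamma -> theta
  P7: eps <- beta -> eta <- delta <- gamma -> theta
  P8: eps <- beta -> theta
The empty set is not sufficient: P2 (eps <- gamma -> beta -> theta) has no collider blocking it and no conditioned non-collider, so it is open.
Try {beta, gamma}:
  P1: blocked at fork node gamma ∈ conditioning set.
  P2: blocked at fork node gamma ∈ conditioning set.
  P3: blocked at fork node gamma ∈ conditioning set.
  P4: blocked at fork node gamma ∈ conditioning set.
  P5: blocked at chain node beta ∈ conditioning set.
  P6: blocked at fork node beta ∈ conditioning set.
  P7: blocked at fork node beta ∈ conditioning set.
  P8: blocked at fork node beta ∈ conditioning set.
{beta, gamma} contains no descendant of eps and blocks every backdoor path.
Every element of {beta, gamma} is needed (dropping beta leaves P8 open; dropping gamma leaves P4 open), so no proper subset is valid.
Among all size-2 subsets of the eligible variables, only {beta, gamma} blocks every backdoor path, so it is the unique smallest valid adjustment set.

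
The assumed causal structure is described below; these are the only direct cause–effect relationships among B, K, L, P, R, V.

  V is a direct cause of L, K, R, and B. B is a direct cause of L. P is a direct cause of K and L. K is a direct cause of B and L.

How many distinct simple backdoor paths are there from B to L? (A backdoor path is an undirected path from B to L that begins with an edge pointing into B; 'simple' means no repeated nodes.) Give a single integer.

6

A backdoor path from B to L is any simple undirected path whose first edge points into B (i.e. leaves B via a parent).
Parents of B: {K, V}.
Enumerating:
  P1: B <- V -> K <- P -> L
  P2: B <- V -> K -> L
  P3: B <- V -> L
  P4: B <- K <- P -> L
  P5: B <- K <- V -> L
  P6: B <- K -> L
That exhausts the simple backdoor paths. Count: 6.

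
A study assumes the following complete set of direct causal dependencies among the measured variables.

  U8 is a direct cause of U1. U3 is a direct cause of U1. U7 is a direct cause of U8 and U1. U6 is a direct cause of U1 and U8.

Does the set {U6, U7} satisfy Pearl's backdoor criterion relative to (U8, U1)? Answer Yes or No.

Yes

Backdoor paths from U8 to U1 (paths whose first edge points into U8):
  P1: U8 <- U7 -> U1
  P2: U8 <- U6 -> U1
Condition 1 (no descendant of U8 in the set): holds — descendants of U8 are {U1}; none are in {U6, U7}.
Condition 2 (every backdoor path blocked by {U6, U7}):
  P1: blocked at fork node U7 ∈ conditioning set.
  P2: blocked at fork node U6 ∈ conditioning set.
{U6, U7} satisfies the backdoor criterion.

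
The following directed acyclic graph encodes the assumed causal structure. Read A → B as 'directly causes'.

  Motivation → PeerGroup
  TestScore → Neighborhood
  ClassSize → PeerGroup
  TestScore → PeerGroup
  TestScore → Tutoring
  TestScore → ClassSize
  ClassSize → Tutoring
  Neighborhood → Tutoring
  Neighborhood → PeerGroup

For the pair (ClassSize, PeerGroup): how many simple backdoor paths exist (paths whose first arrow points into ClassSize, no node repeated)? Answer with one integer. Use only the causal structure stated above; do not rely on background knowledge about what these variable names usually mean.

A backdoor path from ClassSize to PeerGroup is any simple undirected path whose first edge points into ClassSize (i.e. leaves ClassSize via a parent).
Parents of ClassSize: {TestScore}.
Enumerating:
  P1: ClassSize <- TestScore -> Neighborhood -> PeerGroup
  P2: ClassSize <- TestScore -> Tutoring <- Neighborhood -> PeerGroup
  P3: ClassSize <- TestScore -> PeerGroup
That exhausts the simple backdoor paths. Count: 3.

3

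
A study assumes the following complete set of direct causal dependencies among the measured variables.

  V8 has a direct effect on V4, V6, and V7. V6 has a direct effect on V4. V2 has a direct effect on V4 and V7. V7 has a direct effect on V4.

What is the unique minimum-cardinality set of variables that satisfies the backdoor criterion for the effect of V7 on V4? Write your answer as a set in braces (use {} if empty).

Variables eligible for adjustment (non-descendants of V7, excluding V7 and V4): {V2, V6, V8}.
Backdoor paths from V7 to V4:
  P1: V7 <- V2 -> V4
  P2: V7 <- V8 -> V6 -> V4
  P3: V7 <- V8 -> V4
The empty set is not sufficient: P1 (V7 <- V2 -> V4) has no collider blocking it and no conditioned non-collider, so it is open.
Try {V2, V8}:
  P1: blocked at fork node V2 ∈ conditioning set.
  P2: blocked at fork node V8 ∈ conditioning set.
  P3: blocked at fork node V8 ∈ conditioning set.
{V2, V8} contains no descendant of V7 and blocks every backdoor path.
Every element of {V2, V8} is needed (dropping V2 leaves P1 open; dropping V8 leaves P2 open), so no proper subset is valid.
Among all size-2 subsets of the eligible variables, only {V2, V8} blocks every backdoor path, so it is the unique smallest valid adjustment set.

{V2, V8}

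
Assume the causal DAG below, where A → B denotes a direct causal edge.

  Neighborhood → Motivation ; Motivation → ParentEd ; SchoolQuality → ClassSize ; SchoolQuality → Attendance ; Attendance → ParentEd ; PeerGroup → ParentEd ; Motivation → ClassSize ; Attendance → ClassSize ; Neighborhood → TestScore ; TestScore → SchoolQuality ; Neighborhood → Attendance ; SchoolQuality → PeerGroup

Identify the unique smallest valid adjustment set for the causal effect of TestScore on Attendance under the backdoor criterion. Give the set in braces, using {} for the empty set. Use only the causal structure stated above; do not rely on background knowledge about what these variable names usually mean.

{Neighborhood}

Variables eligible for adjustment (non-descendants of TestScore, excluding TestScore and Attendance): {Motivation, Neighborhood}.
Backdoor paths from TestScore to Attendance:
  P1: TestScore <- Neighborhood -> Motivation -> ClassSize <- SchoolQuality -> Attendance
  P2: TestScore <- Neighborhood -> Motivation -> ClassSize <- SchoolQuality -> PeerGroup -> ParentEd <- Attendance
  P3: TestScore <- Neighborhood -> Motivation -> ClassSize <- Attendance
  P4: TestScore <- Neighborhood -> Motivation -> ParentEd <- Attendance
  P5: TestScore <- Neighborhood -> Motivation -> ParentEd <- PeerGroup <- SchoolQuality -> Attendance
  P6: TestScore <- Neighborhood -> Motivation -> ParentEd <- PeerGroup <- SchoolQuality -> ClassSize <- Attendance
  P7: TestScore <- Neighborhood -> Attendance
The empty set is not sufficient: P7 (TestScore <- Neighborhood -> Attendance) has no collider blocking it and no conditioned non-collider, so it is open.
Try {Neighborhood}:
  P1: blocked at fork node Neighborhood ∈ conditioning set.
  P2: blocked at fork node Neighborhood ∈ conditioning set.
  P3: blocked at fork node Neighborhood ∈ conditioning set.
  P4: blocked at fork node Neighborhood ∈ conditioning set.
  P5: blocked at fork node Neighborhood ∈ conditioning set.
  P6: blocked at fork node Neighborhood ∈ conditioning set.
  P7: blocked at fork node Neighborhood ∈ conditioning set.
{Neighborhood} contains no descendant of TestScore and blocks every backdoor path.
No other singleton works — e.g. {Motivation} leaves P7 open — so {Neighborhood} is the unique smallest valid adjustment set.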